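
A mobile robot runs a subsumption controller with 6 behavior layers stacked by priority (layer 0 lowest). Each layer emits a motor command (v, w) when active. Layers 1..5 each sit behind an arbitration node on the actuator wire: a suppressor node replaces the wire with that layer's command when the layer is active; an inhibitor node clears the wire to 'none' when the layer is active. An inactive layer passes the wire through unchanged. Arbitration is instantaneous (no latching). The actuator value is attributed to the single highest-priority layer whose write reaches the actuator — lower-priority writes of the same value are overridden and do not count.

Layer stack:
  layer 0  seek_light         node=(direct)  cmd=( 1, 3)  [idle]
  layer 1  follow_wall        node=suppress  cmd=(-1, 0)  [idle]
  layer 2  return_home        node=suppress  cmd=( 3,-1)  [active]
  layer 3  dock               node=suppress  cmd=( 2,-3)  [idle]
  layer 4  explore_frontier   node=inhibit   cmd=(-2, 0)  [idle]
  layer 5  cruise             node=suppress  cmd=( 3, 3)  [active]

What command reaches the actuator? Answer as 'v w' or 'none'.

[0] seek_light off; wire := none
[1] follow_wall off; pass none
[2] return_home on (suppress); wire := (3, -1)
[3] dock off; pass (3, -1)
[4] explore_frontier off; pass (3, -1)
[5] cruise on (suppress); wire := (3, 3)
output (3, 3)

3 3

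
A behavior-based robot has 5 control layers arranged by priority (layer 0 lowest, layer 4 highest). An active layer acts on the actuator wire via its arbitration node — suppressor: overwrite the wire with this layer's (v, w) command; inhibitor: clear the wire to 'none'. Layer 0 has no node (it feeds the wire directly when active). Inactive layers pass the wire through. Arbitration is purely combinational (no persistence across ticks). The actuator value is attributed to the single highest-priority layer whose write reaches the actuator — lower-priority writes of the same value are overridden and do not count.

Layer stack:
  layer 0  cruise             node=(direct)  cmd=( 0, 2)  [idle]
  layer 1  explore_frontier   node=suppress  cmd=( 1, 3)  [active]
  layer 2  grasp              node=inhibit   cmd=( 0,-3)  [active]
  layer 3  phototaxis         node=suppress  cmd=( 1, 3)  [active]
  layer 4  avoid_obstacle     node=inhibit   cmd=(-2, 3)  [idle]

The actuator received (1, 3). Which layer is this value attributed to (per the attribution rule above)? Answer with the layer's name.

[0] cruise off; wire := none
[1] explore_frontier on (suppress); wire := (1, 3)
[2] grasp on (inhibit); wire := none
[3] phototaxis on (suppress); wire := (1, 3)
[4] avoid_obstacle off; pass (1, 3)
output (1, 3)
last writer: layer 3 = phototaxis

phototaxis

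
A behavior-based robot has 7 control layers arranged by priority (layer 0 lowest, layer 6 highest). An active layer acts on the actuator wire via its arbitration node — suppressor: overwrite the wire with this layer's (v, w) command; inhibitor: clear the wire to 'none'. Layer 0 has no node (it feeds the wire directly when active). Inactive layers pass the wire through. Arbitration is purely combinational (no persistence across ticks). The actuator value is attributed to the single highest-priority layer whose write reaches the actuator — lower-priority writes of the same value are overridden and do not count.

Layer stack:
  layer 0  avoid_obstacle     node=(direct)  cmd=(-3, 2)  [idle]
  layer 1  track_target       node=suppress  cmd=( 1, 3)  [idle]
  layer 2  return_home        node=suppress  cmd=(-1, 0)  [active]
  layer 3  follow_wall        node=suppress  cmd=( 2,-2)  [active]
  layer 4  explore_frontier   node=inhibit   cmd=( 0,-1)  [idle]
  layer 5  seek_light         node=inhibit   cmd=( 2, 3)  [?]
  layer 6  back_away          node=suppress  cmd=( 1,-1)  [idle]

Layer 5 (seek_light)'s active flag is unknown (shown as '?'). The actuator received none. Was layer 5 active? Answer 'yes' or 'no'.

If layer 5 is active=yes:
  actuator would be none
If layer 5 is active=no:
  actuator would be (2, -2)
Observed none, so layer 5 was active.

yes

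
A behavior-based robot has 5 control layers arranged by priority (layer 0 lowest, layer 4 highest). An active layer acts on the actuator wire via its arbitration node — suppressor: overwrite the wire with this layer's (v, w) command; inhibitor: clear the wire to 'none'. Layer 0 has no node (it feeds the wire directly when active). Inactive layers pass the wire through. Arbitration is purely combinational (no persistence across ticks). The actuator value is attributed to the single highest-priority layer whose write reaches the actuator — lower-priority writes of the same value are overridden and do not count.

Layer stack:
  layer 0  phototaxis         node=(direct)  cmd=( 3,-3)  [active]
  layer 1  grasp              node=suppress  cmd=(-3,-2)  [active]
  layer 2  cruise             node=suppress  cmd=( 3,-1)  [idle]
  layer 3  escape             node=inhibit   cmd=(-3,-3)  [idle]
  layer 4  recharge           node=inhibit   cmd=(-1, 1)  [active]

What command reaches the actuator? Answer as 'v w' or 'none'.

L0 phototaxis: active, feeds wire = (3, -3)
L1 grasp: active, suppressor → wire = (-3, -2)
L2 cruise: idle → wire stays (-3, -2)
L3 escape: idle → wire stays (-3, -2)
L4 recharge: active, inhibitor → wire = none
actuator = none

none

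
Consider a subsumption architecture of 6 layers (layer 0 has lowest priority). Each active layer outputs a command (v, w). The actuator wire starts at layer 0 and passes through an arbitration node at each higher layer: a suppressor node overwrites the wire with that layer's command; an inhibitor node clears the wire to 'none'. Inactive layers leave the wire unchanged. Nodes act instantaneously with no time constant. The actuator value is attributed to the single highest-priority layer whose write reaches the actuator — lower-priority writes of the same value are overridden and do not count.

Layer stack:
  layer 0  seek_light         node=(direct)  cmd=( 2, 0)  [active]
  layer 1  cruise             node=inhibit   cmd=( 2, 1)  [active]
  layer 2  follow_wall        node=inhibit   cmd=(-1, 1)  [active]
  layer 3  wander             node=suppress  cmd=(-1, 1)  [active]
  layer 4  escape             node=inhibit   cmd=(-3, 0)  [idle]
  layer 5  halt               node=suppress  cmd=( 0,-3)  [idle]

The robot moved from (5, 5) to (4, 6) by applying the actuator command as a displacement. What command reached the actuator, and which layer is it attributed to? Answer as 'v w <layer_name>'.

displacement = (4, 6) − (5, 5) = (-1, 1)
[0] seek_light on; wire := (2, 0)
[1] cruise on (inhibit); wire := none
[2] follow_wall on (inhibit); wire := none
[3] wander on (suppress); wire := (-1, 1)
[4] escape off; pass (-1, 1)
[5] halt off; pass (-1, 1)
output (-1, 1) — from layer 3 (wander)

-1 1 wander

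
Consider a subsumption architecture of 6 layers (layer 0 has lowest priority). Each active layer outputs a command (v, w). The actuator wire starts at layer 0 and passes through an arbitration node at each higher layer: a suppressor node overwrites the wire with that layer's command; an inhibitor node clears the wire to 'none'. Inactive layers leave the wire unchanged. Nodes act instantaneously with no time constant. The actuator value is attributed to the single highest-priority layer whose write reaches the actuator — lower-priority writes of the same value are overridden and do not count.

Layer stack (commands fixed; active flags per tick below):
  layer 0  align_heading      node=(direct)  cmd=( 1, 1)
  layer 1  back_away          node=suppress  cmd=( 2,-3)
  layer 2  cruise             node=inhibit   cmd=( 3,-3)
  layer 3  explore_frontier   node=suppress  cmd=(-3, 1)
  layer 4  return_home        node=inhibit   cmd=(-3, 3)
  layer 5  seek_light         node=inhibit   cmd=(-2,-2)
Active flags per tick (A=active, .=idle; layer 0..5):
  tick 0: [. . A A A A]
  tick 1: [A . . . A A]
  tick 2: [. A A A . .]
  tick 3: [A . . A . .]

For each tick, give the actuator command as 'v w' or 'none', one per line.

tick 0:
  L0 align_heading: idle → wire = none
  L1 back_away: idle → wire stays none
  L2 cruise: active, inhibitor → wire = none
  L3 explore_frontier: active, suppressor → wire = (-3, 1)
  L4 return_home: active, inhibitor → wire = none
  L5 seek_light: active, inhibitor → wire = none
  actuator = none
tick 1:
  L0 align_heading: active, feeds wire = (1, 1)
  L1 back_away: idle → wire stays (1, 1)
  L2 cruise: idle → wire stays (1, 1)
  L3 explore_frontier: idle → wire stays (1, 1)
  L4 return_home: active, inhibitor → wire = none
  L5 seek_light: active, inhibitor → wire = none
  actuator = none
tick 2:
  L0 align_heading: idle → wire = none
  L1 back_away: active, suppressor → wire = (2, -3)
  L2 cruise: active, inhibitor → wire = none
  L3 explore_frontier: active, suppressor → wire = (-3, 1)
  L4 return_home: idle → wire stays (-3, 1)
  L5 seek_light: idle → wire stays (-3, 1)
  actuator = (-3, 1)
tick 3:
  L0 align_heading: active, feeds wire = (1, 1)
  L1 back_away: idle → wire stays (1, 1)
  L2 cruise: idle → wire stays (1, 1)
  L3 explore_frontier: active, suppressor → wire = (-3, 1)
  L4 return_home: idle → wire stays (-3, 1)
  L5 seek_light: idle → wire stays (-3, 1)
  actuator = (-3, 1)

none
none
-3 1
-3 1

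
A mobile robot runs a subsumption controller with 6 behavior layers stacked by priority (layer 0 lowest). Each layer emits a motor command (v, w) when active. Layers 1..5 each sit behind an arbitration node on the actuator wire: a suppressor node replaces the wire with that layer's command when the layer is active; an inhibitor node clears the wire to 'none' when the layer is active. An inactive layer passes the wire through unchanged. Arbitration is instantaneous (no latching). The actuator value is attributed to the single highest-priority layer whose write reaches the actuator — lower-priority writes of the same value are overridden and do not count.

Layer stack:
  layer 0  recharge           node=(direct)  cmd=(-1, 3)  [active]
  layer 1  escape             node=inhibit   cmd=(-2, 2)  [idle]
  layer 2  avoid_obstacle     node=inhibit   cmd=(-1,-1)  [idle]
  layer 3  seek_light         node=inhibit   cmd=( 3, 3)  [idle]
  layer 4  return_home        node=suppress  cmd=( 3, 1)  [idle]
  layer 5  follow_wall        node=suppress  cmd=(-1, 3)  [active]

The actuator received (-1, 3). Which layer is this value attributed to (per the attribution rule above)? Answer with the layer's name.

follow_wall

layer 0 (recharge) active — direct: (-1, 3)
layer 1 (escape) idle — unchanged: (-1, 3)
layer 2 (avoid_obstacle) idle — unchanged: (-1, 3)
layer 3 (seek_light) idle — unchanged: (-1, 3)
layer 4 (return_home) idle — unchanged: (-1, 3)
layer 5 (follow_wall) active — suppresses: (-1, 3)
→ actuator (-1, 3)
last writer: layer 5 = follow_wall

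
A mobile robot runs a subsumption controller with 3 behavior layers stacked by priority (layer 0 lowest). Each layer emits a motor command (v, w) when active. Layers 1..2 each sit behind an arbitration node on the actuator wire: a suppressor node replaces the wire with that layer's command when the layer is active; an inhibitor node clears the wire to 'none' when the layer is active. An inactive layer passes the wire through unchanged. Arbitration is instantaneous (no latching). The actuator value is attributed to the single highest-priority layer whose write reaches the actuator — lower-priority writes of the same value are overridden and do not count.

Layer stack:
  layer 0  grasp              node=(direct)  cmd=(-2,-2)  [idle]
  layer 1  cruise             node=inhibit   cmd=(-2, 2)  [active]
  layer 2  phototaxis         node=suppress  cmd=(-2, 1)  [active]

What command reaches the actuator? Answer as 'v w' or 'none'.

-2 1

L0 grasp: idle → wire = none
L1 cruise: active, inhibitor → wire = none
L2 phototaxis: active, suppressor → wire = (-2, 1)
actuator = (-2, 1)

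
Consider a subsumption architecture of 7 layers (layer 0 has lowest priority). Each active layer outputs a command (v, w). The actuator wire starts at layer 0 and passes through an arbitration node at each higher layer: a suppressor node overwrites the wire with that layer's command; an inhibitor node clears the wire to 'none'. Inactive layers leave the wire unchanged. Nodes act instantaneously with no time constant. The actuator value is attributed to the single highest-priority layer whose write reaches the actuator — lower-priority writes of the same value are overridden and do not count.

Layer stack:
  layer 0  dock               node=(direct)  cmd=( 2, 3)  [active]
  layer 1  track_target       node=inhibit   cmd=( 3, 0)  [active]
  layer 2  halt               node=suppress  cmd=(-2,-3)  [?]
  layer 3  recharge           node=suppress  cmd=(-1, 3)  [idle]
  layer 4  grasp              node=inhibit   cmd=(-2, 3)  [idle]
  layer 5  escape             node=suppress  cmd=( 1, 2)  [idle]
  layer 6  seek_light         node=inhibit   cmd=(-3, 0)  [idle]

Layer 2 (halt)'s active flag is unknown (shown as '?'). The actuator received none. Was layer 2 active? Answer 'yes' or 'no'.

no

If layer 2 is active=yes:
  actuator would be (-2, -3)
If layer 2 is active=no:
  actuator would be none
Observed none, so layer 2 was idle.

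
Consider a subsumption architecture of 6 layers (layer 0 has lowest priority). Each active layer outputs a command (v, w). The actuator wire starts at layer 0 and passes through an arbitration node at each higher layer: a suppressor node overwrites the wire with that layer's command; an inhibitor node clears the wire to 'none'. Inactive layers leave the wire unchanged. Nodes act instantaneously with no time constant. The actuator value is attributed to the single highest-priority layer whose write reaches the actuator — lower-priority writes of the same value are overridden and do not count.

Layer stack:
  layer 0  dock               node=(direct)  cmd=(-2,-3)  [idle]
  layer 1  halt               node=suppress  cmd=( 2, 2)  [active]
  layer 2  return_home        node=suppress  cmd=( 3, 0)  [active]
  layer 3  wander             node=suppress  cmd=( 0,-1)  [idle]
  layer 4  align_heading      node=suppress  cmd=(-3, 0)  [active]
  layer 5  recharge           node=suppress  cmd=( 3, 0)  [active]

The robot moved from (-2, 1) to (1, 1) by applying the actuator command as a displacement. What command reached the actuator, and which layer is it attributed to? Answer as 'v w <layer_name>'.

displacement = (1, 1) − (-2, 1) = (3, 0)
layer 0 (dock) idle — none
layer 1 (halt) active — suppresses: (2, 2)
layer 2 (return_home) active — suppresses: (3, 0)
layer 3 (wander) idle — unchanged: (3, 0)
layer 4 (align_heading) active — suppresses: (-3, 0)
layer 5 (recharge) active — suppresses: (3, 0)
→ actuator (3, 0) — from layer 5 (recharge)

3 0 recharge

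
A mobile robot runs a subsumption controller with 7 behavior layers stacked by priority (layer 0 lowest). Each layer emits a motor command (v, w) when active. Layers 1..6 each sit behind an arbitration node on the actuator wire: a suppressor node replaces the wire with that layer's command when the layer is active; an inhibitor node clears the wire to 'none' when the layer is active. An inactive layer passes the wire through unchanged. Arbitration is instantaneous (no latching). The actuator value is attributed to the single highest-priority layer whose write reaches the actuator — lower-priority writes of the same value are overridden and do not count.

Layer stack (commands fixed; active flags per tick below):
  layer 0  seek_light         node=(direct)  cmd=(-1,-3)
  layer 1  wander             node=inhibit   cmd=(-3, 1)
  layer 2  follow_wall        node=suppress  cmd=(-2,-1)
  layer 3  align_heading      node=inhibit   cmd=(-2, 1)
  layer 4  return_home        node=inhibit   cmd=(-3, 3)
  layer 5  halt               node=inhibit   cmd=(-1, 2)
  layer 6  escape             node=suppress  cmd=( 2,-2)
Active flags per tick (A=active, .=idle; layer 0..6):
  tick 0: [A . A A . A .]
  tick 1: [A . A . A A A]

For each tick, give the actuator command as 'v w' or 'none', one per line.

none
2 -2

tick 0:
  [0] seek_light on; wire := (-1, -3)
  [1] wander off; pass (-1, -3)
  [2] follow_wall on (suppress); wire := (-2, -1)
  [3] align_heading on (inhibit); wire := none
  [4] return_home off; pass none
  [5] halt on (inhibit); wire := none
  [6] escape off; pass none
  output none
tick 1:
  [0] seek_light on; wire := (-1, -3)
  [1] wander off; pass (-1, -3)
  [2] follow_wall on (suppress); wire := (-2, -1)
  [3] align_heading off; pass (-2, -1)
  [4] return_home on (inhibit); wire := none
  [5] halt on (inhibit); wire := none
  [6] escape on (suppress); wire := (2, -2)
  output (2, -2)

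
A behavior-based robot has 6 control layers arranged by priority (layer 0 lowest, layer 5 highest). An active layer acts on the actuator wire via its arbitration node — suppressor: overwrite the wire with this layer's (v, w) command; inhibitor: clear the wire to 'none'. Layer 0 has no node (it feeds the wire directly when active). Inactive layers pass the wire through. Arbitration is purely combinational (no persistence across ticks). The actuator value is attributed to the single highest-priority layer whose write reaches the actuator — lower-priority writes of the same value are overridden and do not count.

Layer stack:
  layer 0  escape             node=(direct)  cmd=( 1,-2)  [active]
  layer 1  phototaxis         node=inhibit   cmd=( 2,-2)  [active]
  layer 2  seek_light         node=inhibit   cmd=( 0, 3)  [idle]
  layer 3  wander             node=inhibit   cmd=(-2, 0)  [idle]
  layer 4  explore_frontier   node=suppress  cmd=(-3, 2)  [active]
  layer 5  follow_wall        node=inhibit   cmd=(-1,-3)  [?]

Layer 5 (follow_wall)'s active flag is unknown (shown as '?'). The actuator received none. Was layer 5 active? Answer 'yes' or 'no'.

If layer 5 is active=yes:
  actuator would be none
If layer 5 is active=no:
  actuator would be (-3, 2)
Observed none, so layer 5 was active.

yes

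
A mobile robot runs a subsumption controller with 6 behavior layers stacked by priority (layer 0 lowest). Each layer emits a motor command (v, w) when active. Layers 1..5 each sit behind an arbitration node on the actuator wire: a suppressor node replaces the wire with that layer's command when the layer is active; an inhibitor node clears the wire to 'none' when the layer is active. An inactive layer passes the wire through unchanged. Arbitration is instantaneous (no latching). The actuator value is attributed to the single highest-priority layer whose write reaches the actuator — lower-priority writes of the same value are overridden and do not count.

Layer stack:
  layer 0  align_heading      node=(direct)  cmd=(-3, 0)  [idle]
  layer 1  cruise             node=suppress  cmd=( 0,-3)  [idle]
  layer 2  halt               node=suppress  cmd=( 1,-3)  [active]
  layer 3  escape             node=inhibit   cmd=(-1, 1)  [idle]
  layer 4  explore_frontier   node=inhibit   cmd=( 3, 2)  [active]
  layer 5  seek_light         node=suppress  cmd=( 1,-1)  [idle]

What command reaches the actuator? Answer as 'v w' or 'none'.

none

layer 0 (align_heading) idle — none
layer 1 (cruise) idle — unchanged: none
layer 2 (halt) active — suppresses: (1, -3)
layer 3 (escape) idle — unchanged: (1, -3)
layer 4 (explore_frontier) active — inhibits: none
layer 5 (seek_light) idle — unchanged: none
→ actuator none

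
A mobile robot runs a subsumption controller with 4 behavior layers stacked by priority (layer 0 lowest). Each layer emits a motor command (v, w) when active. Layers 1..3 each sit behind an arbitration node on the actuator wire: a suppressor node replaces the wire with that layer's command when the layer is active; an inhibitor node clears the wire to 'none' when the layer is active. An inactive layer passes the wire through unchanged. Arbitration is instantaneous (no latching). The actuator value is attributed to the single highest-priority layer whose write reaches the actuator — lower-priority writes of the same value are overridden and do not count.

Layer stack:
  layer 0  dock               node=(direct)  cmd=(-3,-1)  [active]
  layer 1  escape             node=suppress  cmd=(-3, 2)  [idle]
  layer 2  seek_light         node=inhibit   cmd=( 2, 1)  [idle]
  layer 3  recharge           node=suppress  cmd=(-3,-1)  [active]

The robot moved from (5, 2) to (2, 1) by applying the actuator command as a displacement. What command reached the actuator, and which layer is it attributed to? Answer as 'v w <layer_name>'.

displacement = (2, 1) − (5, 2) = (-3, -1)
layer 0 (dock) active — direct: (-3, -1)
layer 1 (escape) idle — unchanged: (-3, -1)
layer 2 (seek_light) idle — unchanged: (-3, -1)
layer 3 (recharge) active — suppresses: (-3, -1)
→ actuator (-3, -1) — from layer 3 (recharge)

-3 -1 recharge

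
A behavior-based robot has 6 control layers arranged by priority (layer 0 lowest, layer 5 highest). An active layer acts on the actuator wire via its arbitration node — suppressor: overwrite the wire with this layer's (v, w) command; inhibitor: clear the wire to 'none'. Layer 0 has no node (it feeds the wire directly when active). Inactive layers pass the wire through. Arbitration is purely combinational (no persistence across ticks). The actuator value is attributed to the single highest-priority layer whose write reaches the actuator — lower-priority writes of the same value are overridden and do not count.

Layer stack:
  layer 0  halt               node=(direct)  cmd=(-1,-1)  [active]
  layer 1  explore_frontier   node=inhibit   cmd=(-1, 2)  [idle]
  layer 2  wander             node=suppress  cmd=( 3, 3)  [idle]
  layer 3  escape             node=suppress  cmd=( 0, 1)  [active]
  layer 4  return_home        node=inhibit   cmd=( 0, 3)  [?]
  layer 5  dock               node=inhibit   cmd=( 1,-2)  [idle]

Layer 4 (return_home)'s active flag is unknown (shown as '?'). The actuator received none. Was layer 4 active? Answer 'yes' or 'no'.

If layer 4 is active=yes:
  actuator would be none
If layer 4 is active=no:
  actuator would be (0, 1)
Observed none, so layer 4 was active.

yes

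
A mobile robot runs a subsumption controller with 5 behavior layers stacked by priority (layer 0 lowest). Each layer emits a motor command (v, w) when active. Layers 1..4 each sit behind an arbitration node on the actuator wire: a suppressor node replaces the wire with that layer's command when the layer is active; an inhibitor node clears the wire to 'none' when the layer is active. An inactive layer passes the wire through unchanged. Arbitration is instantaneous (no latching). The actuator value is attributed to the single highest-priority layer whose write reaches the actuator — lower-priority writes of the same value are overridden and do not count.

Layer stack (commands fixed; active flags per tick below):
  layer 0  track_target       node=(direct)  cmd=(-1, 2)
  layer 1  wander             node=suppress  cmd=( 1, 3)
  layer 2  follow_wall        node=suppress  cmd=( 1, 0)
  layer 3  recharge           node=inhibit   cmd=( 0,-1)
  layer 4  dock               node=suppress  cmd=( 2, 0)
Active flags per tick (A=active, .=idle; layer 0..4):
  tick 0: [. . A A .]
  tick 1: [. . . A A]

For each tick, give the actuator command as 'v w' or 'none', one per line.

tick 0:
  layer 0 (track_target) idle — none
  layer 1 (wander) idle — unchanged: none
  layer 2 (follow_wall) active — suppresses: (1, 0)
  layer 3 (recharge) active — inhibits: none
  layer 4 (dock) idle — unchanged: none
  → actuator none
tick 1:
  layer 0 (track_target) idle — none
  layer 1 (wander) idle — unchanged: none
  layer 2 (follow_wall) idle — unchanged: none
  layer 3 (recharge) active — inhibits: none
  layer 4 (dock) active — suppresses: (2, 0)
  → actuator (2, 0)

none
2 0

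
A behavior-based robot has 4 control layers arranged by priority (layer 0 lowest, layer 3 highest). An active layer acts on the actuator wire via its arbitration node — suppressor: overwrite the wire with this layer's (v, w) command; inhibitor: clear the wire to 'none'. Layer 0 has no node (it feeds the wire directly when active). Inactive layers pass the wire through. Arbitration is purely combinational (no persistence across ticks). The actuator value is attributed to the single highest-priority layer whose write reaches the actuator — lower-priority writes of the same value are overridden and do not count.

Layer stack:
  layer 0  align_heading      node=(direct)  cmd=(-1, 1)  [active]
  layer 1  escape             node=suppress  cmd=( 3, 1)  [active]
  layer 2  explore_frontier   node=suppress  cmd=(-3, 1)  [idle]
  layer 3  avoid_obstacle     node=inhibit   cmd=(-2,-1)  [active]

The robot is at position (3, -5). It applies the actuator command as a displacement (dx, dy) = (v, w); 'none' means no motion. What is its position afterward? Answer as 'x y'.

3 -5

layer 0 (align_heading) active — direct: (-1, 1)
layer 1 (escape) active — suppresses: (3, 1)
layer 2 (explore_frontier) idle — unchanged: (3, 1)
layer 3 (avoid_obstacle) active — inhibits: none
→ actuator none
position: (3, -5) + none = (3, -5)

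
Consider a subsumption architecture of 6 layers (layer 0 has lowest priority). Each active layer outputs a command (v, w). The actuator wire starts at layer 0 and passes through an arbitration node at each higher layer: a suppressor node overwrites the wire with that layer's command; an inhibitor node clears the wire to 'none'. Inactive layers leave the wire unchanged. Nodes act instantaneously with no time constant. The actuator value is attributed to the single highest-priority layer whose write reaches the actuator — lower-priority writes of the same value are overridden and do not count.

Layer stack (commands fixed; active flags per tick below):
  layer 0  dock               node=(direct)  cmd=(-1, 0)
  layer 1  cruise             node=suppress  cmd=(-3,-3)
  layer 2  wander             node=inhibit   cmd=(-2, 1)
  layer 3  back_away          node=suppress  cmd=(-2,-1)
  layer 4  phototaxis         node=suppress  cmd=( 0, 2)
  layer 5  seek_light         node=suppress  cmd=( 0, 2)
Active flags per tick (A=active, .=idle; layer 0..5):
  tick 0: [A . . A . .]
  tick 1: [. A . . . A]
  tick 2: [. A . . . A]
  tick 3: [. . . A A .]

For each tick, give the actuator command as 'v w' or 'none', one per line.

-2 -1
0 2
0 2
0 2

tick 0:
  layer 0 (dock) active — direct: (-1, 0)
  layer 1 (cruise) idle — unchanged: (-1, 0)
  layer 2 (wander) idle — unchanged: (-1, 0)
  layer 3 (back_away) active — suppresses: (-2, -1)
  layer 4 (phototaxis) idle — unchanged: (-2, -1)
  layer 5 (seek_light) idle — unchanged: (-2, -1)
  → actuator (-2, -1)
tick 1:
  layer 0 (dock) idle — none
  layer 1 (cruise) active — suppresses: (-3, -3)
  layer 2 (wander) idle — unchanged: (-3, -3)
  layer 3 (back_away) idle — unchanged: (-3, -3)
  layer 4 (phototaxis) idle — unchanged: (-3, -3)
  layer 5 (seek_light) active — suppresses: (0, 2)
  → actuator (0, 2)
tick 2:
  layer 0 (dock) idle — none
  layer 1 (cruise) active — suppresses: (-3, -3)
  layer 2 (wander) idle — unchanged: (-3, -3)
  layer 3 (back_away) idle — unchanged: (-3, -3)
  layer 4 (phototaxis) idle — unchanged: (-3, -3)
  layer 5 (seek_light) active — suppresses: (0, 2)
  → actuator (0, 2)
tick 3:
  layer 0 (dock) idle — none
  layer 1 (cruise) idle — unchanged: none
  layer 2 (wander) idle — unchanged: none
  layer 3 (back_away) active — suppresses: (-2, -1)
  layer 4 (phototaxis) active — suppresses: (0, 2)
  layer 5 (seek_light) idle — unchanged: (0, 2)
  → actuator (0, 2)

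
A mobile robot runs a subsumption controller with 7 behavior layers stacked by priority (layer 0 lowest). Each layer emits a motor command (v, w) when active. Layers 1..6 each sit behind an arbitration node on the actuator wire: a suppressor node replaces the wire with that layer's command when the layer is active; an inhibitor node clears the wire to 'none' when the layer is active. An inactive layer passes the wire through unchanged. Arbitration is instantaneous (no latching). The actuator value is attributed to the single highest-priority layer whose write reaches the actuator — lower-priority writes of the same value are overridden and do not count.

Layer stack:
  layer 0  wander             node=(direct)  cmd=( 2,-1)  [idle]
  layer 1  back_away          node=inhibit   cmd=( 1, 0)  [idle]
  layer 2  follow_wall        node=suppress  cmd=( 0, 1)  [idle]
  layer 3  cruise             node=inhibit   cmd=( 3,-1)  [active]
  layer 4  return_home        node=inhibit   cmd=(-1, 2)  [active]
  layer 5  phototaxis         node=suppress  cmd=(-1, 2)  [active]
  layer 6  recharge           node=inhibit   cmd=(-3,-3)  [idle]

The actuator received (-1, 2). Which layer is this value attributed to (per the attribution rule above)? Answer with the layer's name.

[0] wander off; wire := none
[1] back_away off; pass none
[2] follow_wall off; pass none
[3] cruise on (inhibit); wire := none
[4] return_home on (inhibit); wire := none
[5] phototaxis on (suppress); wire := (-1, 2)
[6] recharge off; pass (-1, 2)
output (-1, 2)
last writer: layer 5 = phototaxis

phototaxis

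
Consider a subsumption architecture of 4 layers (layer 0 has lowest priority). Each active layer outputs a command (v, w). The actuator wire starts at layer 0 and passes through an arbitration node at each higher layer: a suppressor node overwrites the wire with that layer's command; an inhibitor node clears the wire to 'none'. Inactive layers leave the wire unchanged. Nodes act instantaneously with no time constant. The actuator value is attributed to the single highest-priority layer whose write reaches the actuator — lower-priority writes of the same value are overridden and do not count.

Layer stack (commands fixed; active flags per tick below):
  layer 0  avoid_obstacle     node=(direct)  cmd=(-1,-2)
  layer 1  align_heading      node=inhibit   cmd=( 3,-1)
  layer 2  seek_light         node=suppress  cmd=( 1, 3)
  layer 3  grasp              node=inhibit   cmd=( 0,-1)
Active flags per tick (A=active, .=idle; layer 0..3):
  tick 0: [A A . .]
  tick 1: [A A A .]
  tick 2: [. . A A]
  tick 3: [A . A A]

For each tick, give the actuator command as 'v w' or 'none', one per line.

none
1 3
none
none

tick 0:
  [0] avoid_obstacle on; wire := (-1, -2)
  [1] align_heading on (inhibit); wire := none
  [2] seek_light off; pass none
  [3] grasp off; pass none
  output none
tick 1:
  [0] avoid_obstacle on; wire := (-1, -2)
  [1] align_heading on (inhibit); wire := none
  [2] seek_light on (suppress); wire := (1, 3)
  [3] grasp off; pass (1, 3)
  output (1, 3)
tick 2:
  [0] avoid_obstacle off; wire := none
  [1] align_heading off; pass none
  [2] seek_light on (suppress); wire := (1, 3)
  [3] grasp on (inhibit); wire := none
  output none
tick 3:
  [0] avoid_obstacle on; wire := (-1, -2)
  [1] align_heading off; pass (-1, -2)
  [2] seek_light on (suppress); wire := (1, 3)
  [3] grasp on (inhibit); wire := none
  output none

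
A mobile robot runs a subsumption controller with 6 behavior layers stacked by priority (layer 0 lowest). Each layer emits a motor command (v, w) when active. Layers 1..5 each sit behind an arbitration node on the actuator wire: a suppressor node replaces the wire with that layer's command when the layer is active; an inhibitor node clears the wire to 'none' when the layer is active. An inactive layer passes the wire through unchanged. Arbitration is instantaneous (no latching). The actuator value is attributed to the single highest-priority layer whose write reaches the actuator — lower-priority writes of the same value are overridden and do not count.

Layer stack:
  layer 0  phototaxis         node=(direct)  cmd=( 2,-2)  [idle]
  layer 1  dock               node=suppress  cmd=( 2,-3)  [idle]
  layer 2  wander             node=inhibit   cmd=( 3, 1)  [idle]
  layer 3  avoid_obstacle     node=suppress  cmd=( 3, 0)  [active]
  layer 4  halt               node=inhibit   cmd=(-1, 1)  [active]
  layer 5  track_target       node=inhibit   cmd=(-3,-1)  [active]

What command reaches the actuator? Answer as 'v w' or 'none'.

none

L0 phototaxis: idle → wire = none
L1 dock: idle → wire stays none
L2 wander: idle → wire stays none
L3 avoid_obstacle: active, suppressor → wire = (3, 0)
L4 halt: active, inhibitor → wire = none
L5 track_target: active, inhibitor → wire = none
actuator = none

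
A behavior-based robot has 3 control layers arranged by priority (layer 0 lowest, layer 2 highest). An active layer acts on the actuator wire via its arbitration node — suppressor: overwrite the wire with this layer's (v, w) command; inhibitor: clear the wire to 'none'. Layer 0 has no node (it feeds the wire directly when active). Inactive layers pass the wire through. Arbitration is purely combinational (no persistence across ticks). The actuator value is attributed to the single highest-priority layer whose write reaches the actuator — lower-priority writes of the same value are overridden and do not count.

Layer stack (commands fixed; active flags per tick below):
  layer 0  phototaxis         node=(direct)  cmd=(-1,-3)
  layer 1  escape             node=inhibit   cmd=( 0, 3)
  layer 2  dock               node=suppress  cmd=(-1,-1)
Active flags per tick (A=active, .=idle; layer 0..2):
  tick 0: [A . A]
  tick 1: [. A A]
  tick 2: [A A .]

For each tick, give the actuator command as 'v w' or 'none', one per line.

-1 -1
-1 -1
none

tick 0:
  [0] phototaxis on; wire := (-1, -3)
  [1] escape off; pass (-1, -3)
  [2] dock on (suppress); wire := (-1, -1)
  output (-1, -1)
tick 1:
  [0] phototaxis off; wire := none
  [1] escape on (inhibit); wire := none
  [2] dock on (suppress); wire := (-1, -1)
  output (-1, -1)
tick 2:
  [0] phototaxis on; wire := (-1, -3)
  [1] escape on (inhibit); wire := none
  [2] dock off; pass none
  output none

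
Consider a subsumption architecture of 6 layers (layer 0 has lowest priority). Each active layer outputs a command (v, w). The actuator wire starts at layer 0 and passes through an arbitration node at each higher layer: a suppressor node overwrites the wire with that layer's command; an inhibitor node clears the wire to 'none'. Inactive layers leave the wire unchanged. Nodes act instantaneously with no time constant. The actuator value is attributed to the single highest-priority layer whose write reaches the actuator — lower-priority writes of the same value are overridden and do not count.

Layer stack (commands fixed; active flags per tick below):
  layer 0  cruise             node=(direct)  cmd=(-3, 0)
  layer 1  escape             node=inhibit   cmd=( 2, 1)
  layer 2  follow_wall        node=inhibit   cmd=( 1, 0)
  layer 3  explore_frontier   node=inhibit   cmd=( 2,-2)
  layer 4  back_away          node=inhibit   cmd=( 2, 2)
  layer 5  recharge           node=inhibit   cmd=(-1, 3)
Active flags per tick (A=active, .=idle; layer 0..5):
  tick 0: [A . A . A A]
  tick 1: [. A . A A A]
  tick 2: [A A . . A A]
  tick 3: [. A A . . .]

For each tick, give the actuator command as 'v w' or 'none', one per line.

none
none
none
none

tick 0:
  L0 cruise: active, feeds wire = (-3, 0)
  L1 escape: idle → wire stays (-3, 0)
  L2 follow_wall: active, inhibitor → wire = none
  L3 explore_frontier: idle → wire stays none
  L4 back_away: active, inhibitor → wire = none
  L5 recharge: active, inhibitor → wire = none
  actuator = none
tick 1:
  L0 cruise: idle → wire = none
  L1 escape: active, inhibitor → wire = none
  L2 follow_wall: idle → wire stays none
  L3 explore_frontier: active, inhibitor → wire = none
  L4 back_away: active, inhibitor → wire = none
  L5 recharge: active, inhibitor → wire = none
  actuator = none
tick 2:
  L0 cruise: active, feeds wire = (-3, 0)
  L1 escape: active, inhibitor → wire = none
  L2 follow_wall: idle → wire stays none
  L3 explore_frontier: idle → wire stays none
  L4 back_away: active, inhibitor → wire = none
  L5 recharge: active, inhibitor → wire = none
  actuator = none
tick 3:
  L0 cruise: idle → wire = none
  L1 escape: active, inhibitor → wire = none
  L2 follow_wall: active, inhibitor → wire = none
  L3 explore_frontier: idle → wire stays none
  L4 back_away: idle → wire stays none
  L5 recharge: idle → wire stays none
  actuator = none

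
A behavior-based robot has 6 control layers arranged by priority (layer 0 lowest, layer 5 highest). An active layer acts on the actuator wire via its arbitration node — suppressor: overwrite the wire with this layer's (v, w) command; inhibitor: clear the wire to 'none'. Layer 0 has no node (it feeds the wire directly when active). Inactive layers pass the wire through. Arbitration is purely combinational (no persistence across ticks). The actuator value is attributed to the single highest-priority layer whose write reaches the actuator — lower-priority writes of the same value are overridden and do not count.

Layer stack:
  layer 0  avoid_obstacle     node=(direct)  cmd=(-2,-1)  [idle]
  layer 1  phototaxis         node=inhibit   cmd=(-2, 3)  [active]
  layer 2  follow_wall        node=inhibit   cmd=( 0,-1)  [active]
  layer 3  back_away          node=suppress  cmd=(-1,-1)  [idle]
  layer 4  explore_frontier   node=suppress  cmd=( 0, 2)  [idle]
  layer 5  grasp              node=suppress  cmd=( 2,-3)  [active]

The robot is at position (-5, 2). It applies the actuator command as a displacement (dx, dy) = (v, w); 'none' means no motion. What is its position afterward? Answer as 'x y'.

-3 -1

layer 0 (avoid_obstacle) idle — none
layer 1 (phototaxis) active — inhibits: none
layer 2 (follow_wall) active — inhibits: none
layer 3 (back_away) idle — unchanged: none
layer 4 (explore_frontier) idle — unchanged: none
layer 5 (grasp) active — suppresses: (2, -3)
→ actuator (2, -3)
position: (-5, 2) + (2, -3) = (-3, -1)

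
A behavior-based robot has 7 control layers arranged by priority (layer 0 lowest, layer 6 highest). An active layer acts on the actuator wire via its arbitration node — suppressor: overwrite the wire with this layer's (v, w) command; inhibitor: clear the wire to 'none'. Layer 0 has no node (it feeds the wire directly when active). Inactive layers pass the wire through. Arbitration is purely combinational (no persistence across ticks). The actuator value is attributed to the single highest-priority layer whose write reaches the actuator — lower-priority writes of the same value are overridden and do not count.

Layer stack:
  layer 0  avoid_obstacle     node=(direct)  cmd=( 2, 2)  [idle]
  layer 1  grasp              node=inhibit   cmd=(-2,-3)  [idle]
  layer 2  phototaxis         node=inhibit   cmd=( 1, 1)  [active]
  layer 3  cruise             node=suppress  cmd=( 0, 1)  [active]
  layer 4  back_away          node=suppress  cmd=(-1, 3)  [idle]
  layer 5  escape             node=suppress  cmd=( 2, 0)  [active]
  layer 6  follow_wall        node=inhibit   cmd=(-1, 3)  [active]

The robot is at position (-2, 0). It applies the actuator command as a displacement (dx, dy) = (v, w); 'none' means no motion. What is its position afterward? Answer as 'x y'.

-2 0

layer 0 (avoid_obstacle) idle — none
layer 1 (grasp) idle — unchanged: none
layer 2 (phototaxis) active — inhibits: none
layer 3 (cruise) active — suppresses: (0, 1)
layer 4 (back_away) idle — unchanged: (0, 1)
layer 5 (escape) active — suppresses: (2, 0)
layer 6 (follow_wall) active — inhibits: none
→ actuator none
position: (-2, 0) + none = (-2, 0)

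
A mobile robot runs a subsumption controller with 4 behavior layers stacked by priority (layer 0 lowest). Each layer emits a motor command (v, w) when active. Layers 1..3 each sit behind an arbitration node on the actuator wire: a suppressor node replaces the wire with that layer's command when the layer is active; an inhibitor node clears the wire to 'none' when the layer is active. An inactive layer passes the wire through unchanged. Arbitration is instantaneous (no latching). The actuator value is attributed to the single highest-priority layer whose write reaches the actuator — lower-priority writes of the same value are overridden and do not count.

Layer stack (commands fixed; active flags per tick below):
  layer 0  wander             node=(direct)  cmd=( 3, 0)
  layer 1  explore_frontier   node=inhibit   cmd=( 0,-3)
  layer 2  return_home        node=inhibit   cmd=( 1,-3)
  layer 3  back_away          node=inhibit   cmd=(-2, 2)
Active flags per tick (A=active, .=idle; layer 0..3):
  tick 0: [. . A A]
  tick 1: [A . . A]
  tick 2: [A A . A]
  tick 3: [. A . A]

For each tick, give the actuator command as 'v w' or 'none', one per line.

tick 0:
  layer 0 (wander) idle — none
  layer 1 (explore_frontier) idle — unchanged: none
  layer 2 (return_home) active — inhibits: none
  layer 3 (back_away) active — inhibits: none
  → actuator none
tick 1:
  layer 0 (wander) active — direct: (3, 0)
  layer 1 (explore_frontier) idle — unchanged: (3, 0)
  layer 2 (return_home) idle — unchanged: (3, 0)
  layer 3 (back_away) active — inhibits: none
  → actuator none
tick 2:
  layer 0 (wander) active — direct: (3, 0)
  layer 1 (explore_frontier) active — inhibits: none
  layer 2 (return_home) idle — unchanged: none
  layer 3 (back_away) active — inhibits: none
  → actuator none
tick 3:
  layer 0 (wander) idle — none
  layer 1 (explore_frontier) active — inhibits: none
  layer 2 (return_home) idle — unchanged: none
  layer 3 (back_away) active — inhibits: none
  → actuator none

none
none
none
none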